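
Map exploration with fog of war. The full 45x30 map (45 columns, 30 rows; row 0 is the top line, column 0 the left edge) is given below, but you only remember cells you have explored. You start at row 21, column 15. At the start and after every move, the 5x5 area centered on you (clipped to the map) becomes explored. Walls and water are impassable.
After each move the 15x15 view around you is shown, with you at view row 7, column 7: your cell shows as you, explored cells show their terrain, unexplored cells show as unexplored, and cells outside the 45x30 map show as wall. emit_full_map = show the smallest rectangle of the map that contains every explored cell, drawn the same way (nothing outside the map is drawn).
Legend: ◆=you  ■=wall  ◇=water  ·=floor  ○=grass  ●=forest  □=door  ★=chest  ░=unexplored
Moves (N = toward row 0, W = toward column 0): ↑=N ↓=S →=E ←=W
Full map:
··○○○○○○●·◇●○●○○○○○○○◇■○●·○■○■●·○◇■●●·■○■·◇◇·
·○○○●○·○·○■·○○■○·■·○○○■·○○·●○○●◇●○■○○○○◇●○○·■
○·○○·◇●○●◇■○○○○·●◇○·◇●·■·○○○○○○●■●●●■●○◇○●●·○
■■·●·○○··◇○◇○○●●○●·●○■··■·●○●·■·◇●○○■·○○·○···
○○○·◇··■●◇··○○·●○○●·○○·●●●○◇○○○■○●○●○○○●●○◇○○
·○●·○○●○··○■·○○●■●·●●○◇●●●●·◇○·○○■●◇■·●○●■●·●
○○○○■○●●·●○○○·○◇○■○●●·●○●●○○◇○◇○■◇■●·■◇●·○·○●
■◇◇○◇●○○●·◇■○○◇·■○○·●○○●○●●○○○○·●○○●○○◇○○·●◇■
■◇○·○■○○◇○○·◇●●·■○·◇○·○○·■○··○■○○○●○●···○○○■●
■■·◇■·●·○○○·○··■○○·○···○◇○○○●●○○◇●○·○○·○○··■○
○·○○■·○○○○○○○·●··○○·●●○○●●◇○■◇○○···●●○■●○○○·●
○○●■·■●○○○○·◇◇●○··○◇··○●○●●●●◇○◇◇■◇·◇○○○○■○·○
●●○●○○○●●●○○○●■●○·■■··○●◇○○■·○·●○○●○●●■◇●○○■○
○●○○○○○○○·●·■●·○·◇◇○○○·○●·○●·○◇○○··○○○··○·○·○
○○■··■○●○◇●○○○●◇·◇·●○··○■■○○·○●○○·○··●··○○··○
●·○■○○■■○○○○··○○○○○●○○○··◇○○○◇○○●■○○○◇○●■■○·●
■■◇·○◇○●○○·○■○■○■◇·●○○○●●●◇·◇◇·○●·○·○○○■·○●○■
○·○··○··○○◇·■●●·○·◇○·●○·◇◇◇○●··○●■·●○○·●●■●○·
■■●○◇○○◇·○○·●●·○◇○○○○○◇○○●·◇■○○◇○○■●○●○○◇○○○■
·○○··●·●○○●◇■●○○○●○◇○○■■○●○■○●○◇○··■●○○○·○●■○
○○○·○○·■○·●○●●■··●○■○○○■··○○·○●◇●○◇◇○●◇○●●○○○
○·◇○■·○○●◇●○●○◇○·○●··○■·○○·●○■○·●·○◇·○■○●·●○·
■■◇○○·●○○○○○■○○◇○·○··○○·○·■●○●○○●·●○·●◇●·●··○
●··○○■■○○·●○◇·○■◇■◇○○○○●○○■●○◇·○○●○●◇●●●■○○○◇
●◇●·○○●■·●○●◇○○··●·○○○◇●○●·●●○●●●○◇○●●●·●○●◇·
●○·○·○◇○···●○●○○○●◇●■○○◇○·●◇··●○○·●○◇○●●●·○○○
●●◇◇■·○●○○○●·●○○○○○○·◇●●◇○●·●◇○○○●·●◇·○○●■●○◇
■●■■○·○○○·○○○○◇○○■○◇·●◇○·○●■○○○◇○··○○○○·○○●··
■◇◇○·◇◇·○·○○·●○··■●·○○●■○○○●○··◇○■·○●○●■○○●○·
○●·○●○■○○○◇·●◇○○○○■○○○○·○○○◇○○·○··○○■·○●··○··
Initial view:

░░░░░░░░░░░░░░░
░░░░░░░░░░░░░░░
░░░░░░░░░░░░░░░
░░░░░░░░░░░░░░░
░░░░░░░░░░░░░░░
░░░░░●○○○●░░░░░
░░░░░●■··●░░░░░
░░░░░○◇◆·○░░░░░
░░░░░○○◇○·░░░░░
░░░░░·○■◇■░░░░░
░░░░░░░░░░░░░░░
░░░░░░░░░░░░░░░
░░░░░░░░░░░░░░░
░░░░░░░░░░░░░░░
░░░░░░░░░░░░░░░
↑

░░░░░░░░░░░░░░░
░░░░░░░░░░░░░░░
░░░░░░░░░░░░░░░
░░░░░░░░░░░░░░░
░░░░░░░░░░░░░░░
░░░░░●·○◇○░░░░░
░░░░░●○○○●░░░░░
░░░░░●■◆·●░░░░░
░░░░░○◇○·○░░░░░
░░░░░○○◇○·░░░░░
░░░░░·○■◇■░░░░░
░░░░░░░░░░░░░░░
░░░░░░░░░░░░░░░
░░░░░░░░░░░░░░░
░░░░░░░░░░░░░░░

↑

░░░░░░░░░░░░░░░
░░░░░░░░░░░░░░░
░░░░░░░░░░░░░░░
░░░░░░░░░░░░░░░
░░░░░░░░░░░░░░░
░░░░░●●·○·░░░░░
░░░░░●·○◇○░░░░░
░░░░░●○◆○●░░░░░
░░░░░●■··●░░░░░
░░░░░○◇○·○░░░░░
░░░░░○○◇○·░░░░░
░░░░░·○■◇■░░░░░
░░░░░░░░░░░░░░░
░░░░░░░░░░░░░░░
░░░░░░░░░░░░░░░

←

░░░░░░░░░░░░░░░
░░░░░░░░░░░░░░░
░░░░░░░░░░░░░░░
░░░░░░░░░░░░░░░
░░░░░░░░░░░░░░░
░░░░░■●●·○·░░░░
░░░░░●●·○◇○░░░░
░░░░░■●◆○○●░░░░
░░░░░●●■··●░░░░
░░░░░●○◇○·○░░░░
░░░░░░○○◇○·░░░░
░░░░░░·○■◇■░░░░
░░░░░░░░░░░░░░░
░░░░░░░░░░░░░░░
░░░░░░░░░░░░░░░

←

░░░░░░░░░░░░░░░
░░░░░░░░░░░░░░░
░░░░░░░░░░░░░░░
░░░░░░░░░░░░░░░
░░░░░░░░░░░░░░░
░░░░░·■●●·○·░░░
░░░░░·●●·○◇○░░░
░░░░░◇■◆○○○●░░░
░░░░░○●●■··●░░░
░░░░░○●○◇○·○░░░
░░░░░░░○○◇○·░░░
░░░░░░░·○■◇■░░░
░░░░░░░░░░░░░░░
░░░░░░░░░░░░░░░
░░░░░░░░░░░░░░░

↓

░░░░░░░░░░░░░░░
░░░░░░░░░░░░░░░
░░░░░░░░░░░░░░░
░░░░░░░░░░░░░░░
░░░░░·■●●·○·░░░
░░░░░·●●·○◇○░░░
░░░░░◇■●○○○●░░░
░░░░░○●◆■··●░░░
░░░░░○●○◇○·○░░░
░░░░░○■○○◇○·░░░
░░░░░░░·○■◇■░░░
░░░░░░░░░░░░░░░
░░░░░░░░░░░░░░░
░░░░░░░░░░░░░░░
░░░░░░░░░░░░░░░

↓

░░░░░░░░░░░░░░░
░░░░░░░░░░░░░░░
░░░░░░░░░░░░░░░
░░░░░·■●●·○·░░░
░░░░░·●●·○◇○░░░
░░░░░◇■●○○○●░░░
░░░░░○●●■··●░░░
░░░░░○●◆◇○·○░░░
░░░░░○■○○◇○·░░░
░░░░░○◇·○■◇■░░░
░░░░░░░░░░░░░░░
░░░░░░░░░░░░░░░
░░░░░░░░░░░░░░░
░░░░░░░░░░░░░░░
░░░░░░░░░░░░░░░

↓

░░░░░░░░░░░░░░░
░░░░░░░░░░░░░░░
░░░░░·■●●·○·░░░
░░░░░·●●·○◇○░░░
░░░░░◇■●○○○●░░░
░░░░░○●●■··●░░░
░░░░░○●○◇○·○░░░
░░░░░○■◆○◇○·░░░
░░░░░○◇·○■◇■░░░
░░░░░●◇○○·░░░░░
░░░░░░░░░░░░░░░
░░░░░░░░░░░░░░░
░░░░░░░░░░░░░░░
░░░░░░░░░░░░░░░
░░░░░░░░░░░░░░░

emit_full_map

·■●●·○·
·●●·○◇○
◇■●○○○●
○●●■··●
○●○◇○·○
○■◆○◇○·
○◇·○■◇■
●◇○○·░░

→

░░░░░░░░░░░░░░░
░░░░░░░░░░░░░░░
░░░░·■●●·○·░░░░
░░░░·●●·○◇○░░░░
░░░░◇■●○○○●░░░░
░░░░○●●■··●░░░░
░░░░○●○◇○·○░░░░
░░░░○■○◆◇○·░░░░
░░░░○◇·○■◇■░░░░
░░░░●◇○○··░░░░░
░░░░░░░░░░░░░░░
░░░░░░░░░░░░░░░
░░░░░░░░░░░░░░░
░░░░░░░░░░░░░░░
░░░░░░░░░░░░░░░

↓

░░░░░░░░░░░░░░░
░░░░·■●●·○·░░░░
░░░░·●●·○◇○░░░░
░░░░◇■●○○○●░░░░
░░░░○●●■··●░░░░
░░░░○●○◇○·○░░░░
░░░░○■○○◇○·░░░░
░░░░○◇·◆■◇■░░░░
░░░░●◇○○··░░░░░
░░░░░○●○○○░░░░░
░░░░░░░░░░░░░░░
░░░░░░░░░░░░░░░
░░░░░░░░░░░░░░░
░░░░░░░░░░░░░░░
■■■■■■■■■■■■■■■

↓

░░░░·■●●·○·░░░░
░░░░·●●·○◇○░░░░
░░░░◇■●○○○●░░░░
░░░░○●●■··●░░░░
░░░░○●○◇○·○░░░░
░░░░○■○○◇○·░░░░
░░░░○◇·○■◇■░░░░
░░░░●◇○◆··░░░░░
░░░░░○●○○○░░░░░
░░░░░·●○○○░░░░░
░░░░░░░░░░░░░░░
░░░░░░░░░░░░░░░
░░░░░░░░░░░░░░░
■■■■■■■■■■■■■■■
■■■■■■■■■■■■■■■

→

░░░·■●●·○·░░░░░
░░░·●●·○◇○░░░░░
░░░◇■●○○○●░░░░░
░░░○●●■··●░░░░░
░░░○●○◇○·○░░░░░
░░░○■○○◇○·░░░░░
░░░○◇·○■◇■░░░░░
░░░●◇○○◆·●░░░░░
░░░░○●○○○●░░░░░
░░░░·●○○○○░░░░░
░░░░░░░░░░░░░░░
░░░░░░░░░░░░░░░
░░░░░░░░░░░░░░░
■■■■■■■■■■■■■■■
■■■■■■■■■■■■■■■

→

░░·■●●·○·░░░░░░
░░·●●·○◇○░░░░░░
░░◇■●○○○●░░░░░░
░░○●●■··●░░░░░░
░░○●○◇○·○░░░░░░
░░○■○○◇○·○░░░░░
░░○◇·○■◇■◇░░░░░
░░●◇○○·◆●·░░░░░
░░░○●○○○●◇░░░░░
░░░·●○○○○○░░░░░
░░░░░░░░░░░░░░░
░░░░░░░░░░░░░░░
░░░░░░░░░░░░░░░
■■■■■■■■■■■■■■■
■■■■■■■■■■■■■■■

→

░·■●●·○·░░░░░░░
░·●●·○◇○░░░░░░░
░◇■●○○○●░░░░░░░
░○●●■··●░░░░░░░
░○●○◇○·○░░░░░░░
░○■○○◇○·○·░░░░░
░○◇·○■◇■◇○░░░░░
░●◇○○··◆·○░░░░░
░░○●○○○●◇●░░░░░
░░·●○○○○○○░░░░░
░░░░░░░░░░░░░░░
░░░░░░░░░░░░░░░
░░░░░░░░░░░░░░░
■■■■■■■■■■■■■■■
■■■■■■■■■■■■■■■

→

·■●●·○·░░░░░░░░
·●●·○◇○░░░░░░░░
◇■●○○○●░░░░░░░░
○●●■··●░░░░░░░░
○●○◇○·○░░░░░░░░
○■○○◇○·○··░░░░░
○◇·○■◇■◇○○░░░░░
●◇○○··●◆○○░░░░░
░○●○○○●◇●■░░░░░
░·●○○○○○○·░░░░░
░░░░░░░░░░░░░░░
░░░░░░░░░░░░░░░
░░░░░░░░░░░░░░░
■■■■■■■■■■■■■■■
■■■■■■■■■■■■■■■

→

■●●·○·░░░░░░░░░
●●·○◇○░░░░░░░░░
■●○○○●░░░░░░░░░
●●■··●░░░░░░░░░
●○◇○·○░░░░░░░░░
■○○◇○·○··○░░░░░
◇·○■◇■◇○○○░░░░░
◇○○··●·◆○○░░░░░
○●○○○●◇●■○░░░░░
·●○○○○○○·◇░░░░░
░░░░░░░░░░░░░░░
░░░░░░░░░░░░░░░
░░░░░░░░░░░░░░░
■■■■■■■■■■■■■■■
■■■■■■■■■■■■■■■

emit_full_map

·■●●·○·░░░░
·●●·○◇○░░░░
◇■●○○○●░░░░
○●●■··●░░░░
○●○◇○·○░░░░
○■○○◇○·○··○
○◇·○■◇■◇○○○
●◇○○··●·◆○○
░○●○○○●◇●■○
░·●○○○○○○·◇


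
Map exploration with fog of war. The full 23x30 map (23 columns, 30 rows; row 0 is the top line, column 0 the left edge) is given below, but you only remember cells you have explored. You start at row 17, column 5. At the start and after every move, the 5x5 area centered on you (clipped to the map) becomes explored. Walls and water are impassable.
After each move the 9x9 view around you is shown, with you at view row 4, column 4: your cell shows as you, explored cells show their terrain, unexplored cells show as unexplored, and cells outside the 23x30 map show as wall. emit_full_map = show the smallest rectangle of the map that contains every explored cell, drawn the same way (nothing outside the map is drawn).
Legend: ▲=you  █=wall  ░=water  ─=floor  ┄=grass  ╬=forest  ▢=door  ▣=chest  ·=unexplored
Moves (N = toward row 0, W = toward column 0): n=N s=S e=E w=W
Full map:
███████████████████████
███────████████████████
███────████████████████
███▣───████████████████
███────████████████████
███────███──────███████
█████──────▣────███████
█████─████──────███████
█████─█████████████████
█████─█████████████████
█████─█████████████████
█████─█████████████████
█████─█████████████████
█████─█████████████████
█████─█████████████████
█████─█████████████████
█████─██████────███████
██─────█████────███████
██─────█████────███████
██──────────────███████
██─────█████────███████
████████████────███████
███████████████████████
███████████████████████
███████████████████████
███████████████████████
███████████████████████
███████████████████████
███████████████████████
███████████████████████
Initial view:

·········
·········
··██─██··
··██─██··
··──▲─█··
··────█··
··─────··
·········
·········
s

·········
··██─██··
··██─██··
··────█··
··──▲─█··
··─────··
··────█··
·········
·········

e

·········
·██─██···
·██─███··
·────██··
·───▲██··
·──────··
·────██··
·········
·········

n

·········
·········
·██─███··
·██─███··
·───▲██··
·────██··
·──────··
·────██··
·········

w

·········
·········
··██─███·
··██─███·
··──▲─██·
··────██·
··──────·
··────██·
·········

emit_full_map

██─███
██─███
──▲─██
────██
──────
────██

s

·········
··██─███·
··██─███·
··────██·
··──▲─██·
··──────·
··────██·
·········
·········

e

·········
·██─███··
·██─███··
·────██··
·───▲██··
·──────··
·────██··
·········
·········

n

·········
·········
·██─███··
·██─███··
·───▲██··
·────██··
·──────··
·────██··
·········

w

·········
·········
··██─███·
··██─███·
··──▲─██·
··────██·
··──────·
··────██·
·········

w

·········
·········
··███─███
··███─███
··──▲──██
··─────██
··───────
···────██
·········

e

·········
·········
·███─███·
·███─███·
·───▲─██·
·─────██·
·───────·
··────██·
·········

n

·········
·········
··██─██··
·███─███·
·███▲███·
·─────██·
·─────██·
·───────·
··────██·

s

·········
··██─██··
·███─███·
·███─███·
·───▲─██·
·─────██·
·───────·
··────██·
·········

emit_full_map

·██─██·
███─███
███─███
───▲─██
─────██
───────
·────██

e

·········
·██─██···
███─███··
███─███··
────▲██··
─────██··
───────··
·────██··
·········

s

·██─██···
███─███··
███─███··
─────██··
────▲██··
───────··
·────██··
·········
·········

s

███─███··
███─███··
─────██··
─────██··
────▲──··
·────██··
··█████··
·········
·········

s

███─███··
─────██··
─────██··
───────··
·───▲██··
··█████··
··█████··
·········
·········

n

███─███··
███─███··
─────██··
─────██··
────▲──··
·────██··
··█████··
··█████··
·········

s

███─███··
─────██··
─────██··
───────··
·───▲██··
··█████··
··█████··
·········
·········

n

███─███··
███─███··
─────██··
─────██··
────▲──··
·────██··
··█████··
··█████··
·········

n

·██─██···
███─███··
███─███··
─────██··
────▲██··
───────··
·────██··
··█████··
··█████··

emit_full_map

·██─██·
███─███
███─███
─────██
────▲██
───────
·────██
··█████
··█████

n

·········
·██─██···
███─███··
███─███··
────▲██··
─────██··
───────··
·────██··
··█████··

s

·██─██···
███─███··
███─███··
─────██··
────▲██··
───────··
·────██··
··█████··
··█████··

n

·········
·██─██···
███─███··
███─███··
────▲██··
─────██··
───────··
·────██··
··█████··

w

·········
··██─██··
·███─███·
·███─███·
·───▲─██·
·─────██·
·───────·
··────██·
···█████·

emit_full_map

·██─██·
███─███
███─███
───▲─██
─────██
───────
·────██
··█████
··█████

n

·········
·········
··██─██··
·███─███·
·███▲███·
·─────██·
·─────██·
·───────·
··────██·

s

·········
··██─██··
·███─███·
·███─███·
·───▲─██·
·─────██·
·───────·
··────██·
···█████·


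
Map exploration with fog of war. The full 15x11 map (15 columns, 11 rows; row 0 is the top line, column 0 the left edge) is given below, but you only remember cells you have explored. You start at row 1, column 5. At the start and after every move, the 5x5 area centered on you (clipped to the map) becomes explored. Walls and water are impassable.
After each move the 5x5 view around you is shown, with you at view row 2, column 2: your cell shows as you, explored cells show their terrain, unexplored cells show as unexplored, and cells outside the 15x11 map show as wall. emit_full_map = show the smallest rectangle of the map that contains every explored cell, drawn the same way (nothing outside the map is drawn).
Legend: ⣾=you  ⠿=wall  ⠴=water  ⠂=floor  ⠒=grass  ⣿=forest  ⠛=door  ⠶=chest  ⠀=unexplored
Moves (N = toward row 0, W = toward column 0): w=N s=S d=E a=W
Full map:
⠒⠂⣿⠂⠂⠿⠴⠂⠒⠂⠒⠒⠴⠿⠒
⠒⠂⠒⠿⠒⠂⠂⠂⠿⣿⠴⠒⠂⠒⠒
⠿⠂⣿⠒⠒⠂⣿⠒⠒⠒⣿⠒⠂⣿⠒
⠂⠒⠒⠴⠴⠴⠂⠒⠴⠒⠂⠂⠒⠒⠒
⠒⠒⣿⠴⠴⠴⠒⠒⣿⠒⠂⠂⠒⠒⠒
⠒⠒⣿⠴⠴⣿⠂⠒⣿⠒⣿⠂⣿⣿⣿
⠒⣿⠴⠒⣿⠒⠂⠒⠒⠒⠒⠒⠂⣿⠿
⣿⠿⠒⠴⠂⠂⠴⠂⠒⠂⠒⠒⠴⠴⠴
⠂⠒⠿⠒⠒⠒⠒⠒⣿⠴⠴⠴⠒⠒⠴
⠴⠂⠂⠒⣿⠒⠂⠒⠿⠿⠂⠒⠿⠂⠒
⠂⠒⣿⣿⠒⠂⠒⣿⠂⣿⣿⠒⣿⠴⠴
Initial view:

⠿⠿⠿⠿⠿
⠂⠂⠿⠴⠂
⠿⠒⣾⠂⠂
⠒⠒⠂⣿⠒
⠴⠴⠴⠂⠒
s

⠂⠂⠿⠴⠂
⠿⠒⠂⠂⠂
⠒⠒⣾⣿⠒
⠴⠴⠴⠂⠒
⠴⠴⠴⠒⠒

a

⣿⠂⠂⠿⠴
⠒⠿⠒⠂⠂
⣿⠒⣾⠂⣿
⠒⠴⠴⠴⠂
⣿⠴⠴⠴⠒

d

⠂⠂⠿⠴⠂
⠿⠒⠂⠂⠂
⠒⠒⣾⣿⠒
⠴⠴⠴⠂⠒
⠴⠴⠴⠒⠒

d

⠂⠿⠴⠂⠒
⠒⠂⠂⠂⠿
⠒⠂⣾⠒⠒
⠴⠴⠂⠒⠴
⠴⠴⠒⠒⣿


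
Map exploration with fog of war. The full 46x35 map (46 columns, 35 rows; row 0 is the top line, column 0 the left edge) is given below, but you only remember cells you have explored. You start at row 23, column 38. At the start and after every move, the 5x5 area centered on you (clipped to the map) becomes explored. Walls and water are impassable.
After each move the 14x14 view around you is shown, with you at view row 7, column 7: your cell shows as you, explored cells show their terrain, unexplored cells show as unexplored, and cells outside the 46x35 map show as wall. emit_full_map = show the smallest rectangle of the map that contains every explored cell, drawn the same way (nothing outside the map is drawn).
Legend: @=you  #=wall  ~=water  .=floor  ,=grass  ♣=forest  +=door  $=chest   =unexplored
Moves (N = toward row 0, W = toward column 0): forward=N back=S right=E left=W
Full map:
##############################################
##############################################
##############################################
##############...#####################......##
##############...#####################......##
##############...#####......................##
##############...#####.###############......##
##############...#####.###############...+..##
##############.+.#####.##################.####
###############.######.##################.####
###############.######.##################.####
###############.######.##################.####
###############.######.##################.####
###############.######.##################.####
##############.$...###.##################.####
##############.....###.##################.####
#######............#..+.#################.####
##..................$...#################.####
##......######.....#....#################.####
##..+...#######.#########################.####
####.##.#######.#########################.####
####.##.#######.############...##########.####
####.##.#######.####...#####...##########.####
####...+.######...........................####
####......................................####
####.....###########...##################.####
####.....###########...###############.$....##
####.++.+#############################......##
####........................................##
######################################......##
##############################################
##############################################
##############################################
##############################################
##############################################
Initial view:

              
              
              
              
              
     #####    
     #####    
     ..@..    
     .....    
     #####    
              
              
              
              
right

              
              
              
              
              
    #####.    
    #####.    
    ...@..    
    ......    
    #####.    
              
              
              
              

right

             #
             #
             #
             #
             #
   #####.#   #
   #####.#   #
   ....@.#   #
   ......#   #
   #####.#   #
             #
             #
             #
             #

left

              
              
              
              
              
    #####.#   
    #####.#   
    ...@..#   
    ......#   
    #####.#   
              
              
              
              

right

             #
             #
             #
             #
             #
   #####.#   #
   #####.#   #
   ....@.#   #
   ......#   #
   #####.#   #
             #
             #
             #
             #

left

              
              
              
              
              
    #####.#   
    #####.#   
    ...@..#   
    ......#   
    #####.#   
              
              
              
              


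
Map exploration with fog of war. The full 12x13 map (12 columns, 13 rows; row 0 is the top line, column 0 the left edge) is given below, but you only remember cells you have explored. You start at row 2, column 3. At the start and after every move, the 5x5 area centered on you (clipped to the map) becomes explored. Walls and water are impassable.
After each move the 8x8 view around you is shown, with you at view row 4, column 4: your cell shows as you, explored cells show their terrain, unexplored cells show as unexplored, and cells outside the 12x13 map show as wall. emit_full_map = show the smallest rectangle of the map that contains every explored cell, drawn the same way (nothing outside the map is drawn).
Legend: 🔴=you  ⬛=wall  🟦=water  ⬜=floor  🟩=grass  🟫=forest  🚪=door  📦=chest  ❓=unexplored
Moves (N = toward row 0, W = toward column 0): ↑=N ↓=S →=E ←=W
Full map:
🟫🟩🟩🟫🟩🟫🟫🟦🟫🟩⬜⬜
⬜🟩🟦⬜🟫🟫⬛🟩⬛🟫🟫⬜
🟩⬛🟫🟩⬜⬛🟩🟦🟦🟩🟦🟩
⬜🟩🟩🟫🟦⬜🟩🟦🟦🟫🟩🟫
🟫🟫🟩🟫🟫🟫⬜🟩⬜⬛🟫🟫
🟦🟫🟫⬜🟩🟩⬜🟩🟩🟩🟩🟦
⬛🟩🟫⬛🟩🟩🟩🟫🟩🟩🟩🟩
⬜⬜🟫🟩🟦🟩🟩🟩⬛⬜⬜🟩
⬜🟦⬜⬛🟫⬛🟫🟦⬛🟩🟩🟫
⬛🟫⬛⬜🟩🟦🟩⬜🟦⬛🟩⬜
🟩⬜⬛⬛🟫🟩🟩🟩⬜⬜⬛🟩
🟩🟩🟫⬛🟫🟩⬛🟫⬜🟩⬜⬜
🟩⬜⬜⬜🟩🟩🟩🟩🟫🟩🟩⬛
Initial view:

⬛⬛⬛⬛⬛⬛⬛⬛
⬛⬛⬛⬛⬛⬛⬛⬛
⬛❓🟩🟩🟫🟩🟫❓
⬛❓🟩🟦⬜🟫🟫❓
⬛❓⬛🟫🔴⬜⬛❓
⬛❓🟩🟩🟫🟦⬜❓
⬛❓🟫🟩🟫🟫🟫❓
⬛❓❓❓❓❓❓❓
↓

⬛⬛⬛⬛⬛⬛⬛⬛
⬛❓🟩🟩🟫🟩🟫❓
⬛❓🟩🟦⬜🟫🟫❓
⬛❓⬛🟫🟩⬜⬛❓
⬛❓🟩🟩🔴🟦⬜❓
⬛❓🟫🟩🟫🟫🟫❓
⬛❓🟫🟫⬜🟩🟩❓
⬛❓❓❓❓❓❓❓

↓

⬛❓🟩🟩🟫🟩🟫❓
⬛❓🟩🟦⬜🟫🟫❓
⬛❓⬛🟫🟩⬜⬛❓
⬛❓🟩🟩🟫🟦⬜❓
⬛❓🟫🟩🔴🟫🟫❓
⬛❓🟫🟫⬜🟩🟩❓
⬛❓🟩🟫⬛🟩🟩❓
⬛❓❓❓❓❓❓❓

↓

⬛❓🟩🟦⬜🟫🟫❓
⬛❓⬛🟫🟩⬜⬛❓
⬛❓🟩🟩🟫🟦⬜❓
⬛❓🟫🟩🟫🟫🟫❓
⬛❓🟫🟫🔴🟩🟩❓
⬛❓🟩🟫⬛🟩🟩❓
⬛❓⬜🟫🟩🟦🟩❓
⬛❓❓❓❓❓❓❓

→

❓🟩🟦⬜🟫🟫❓❓
❓⬛🟫🟩⬜⬛❓❓
❓🟩🟩🟫🟦⬜🟩❓
❓🟫🟩🟫🟫🟫⬜❓
❓🟫🟫⬜🔴🟩⬜❓
❓🟩🟫⬛🟩🟩🟩❓
❓⬜🟫🟩🟦🟩🟩❓
❓❓❓❓❓❓❓❓

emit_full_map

🟩🟩🟫🟩🟫❓
🟩🟦⬜🟫🟫❓
⬛🟫🟩⬜⬛❓
🟩🟩🟫🟦⬜🟩
🟫🟩🟫🟫🟫⬜
🟫🟫⬜🔴🟩⬜
🟩🟫⬛🟩🟩🟩
⬜🟫🟩🟦🟩🟩

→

🟩🟦⬜🟫🟫❓❓❓
⬛🟫🟩⬜⬛❓❓❓
🟩🟩🟫🟦⬜🟩🟦❓
🟫🟩🟫🟫🟫⬜🟩❓
🟫🟫⬜🟩🔴⬜🟩❓
🟩🟫⬛🟩🟩🟩🟫❓
⬜🟫🟩🟦🟩🟩🟩❓
❓❓❓❓❓❓❓❓

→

🟦⬜🟫🟫❓❓❓❓
🟫🟩⬜⬛❓❓❓❓
🟩🟫🟦⬜🟩🟦🟦❓
🟩🟫🟫🟫⬜🟩⬜❓
🟫⬜🟩🟩🔴🟩🟩❓
🟫⬛🟩🟩🟩🟫🟩❓
🟫🟩🟦🟩🟩🟩⬛❓
❓❓❓❓❓❓❓❓

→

⬜🟫🟫❓❓❓❓❓
🟩⬜⬛❓❓❓❓❓
🟫🟦⬜🟩🟦🟦🟫❓
🟫🟫🟫⬜🟩⬜⬛❓
⬜🟩🟩⬜🔴🟩🟩❓
⬛🟩🟩🟩🟫🟩🟩❓
🟩🟦🟩🟩🟩⬛⬜❓
❓❓❓❓❓❓❓❓

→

🟫🟫❓❓❓❓❓❓
⬜⬛❓❓❓❓❓❓
🟦⬜🟩🟦🟦🟫🟩❓
🟫🟫⬜🟩⬜⬛🟫❓
🟩🟩⬜🟩🔴🟩🟩❓
🟩🟩🟩🟫🟩🟩🟩❓
🟦🟩🟩🟩⬛⬜⬜❓
❓❓❓❓❓❓❓❓

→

🟫❓❓❓❓❓❓⬛
⬛❓❓❓❓❓❓⬛
⬜🟩🟦🟦🟫🟩🟫⬛
🟫⬜🟩⬜⬛🟫🟫⬛
🟩⬜🟩🟩🔴🟩🟦⬛
🟩🟩🟫🟩🟩🟩🟩⬛
🟩🟩🟩⬛⬜⬜🟩⬛
❓❓❓❓❓❓❓⬛

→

❓❓❓❓❓❓⬛⬛
❓❓❓❓❓❓⬛⬛
🟩🟦🟦🟫🟩🟫⬛⬛
⬜🟩⬜⬛🟫🟫⬛⬛
⬜🟩🟩🟩🔴🟦⬛⬛
🟩🟫🟩🟩🟩🟩⬛⬛
🟩🟩⬛⬜⬜🟩⬛⬛
❓❓❓❓❓❓⬛⬛

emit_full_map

🟩🟩🟫🟩🟫❓❓❓❓❓❓
🟩🟦⬜🟫🟫❓❓❓❓❓❓
⬛🟫🟩⬜⬛❓❓❓❓❓❓
🟩🟩🟫🟦⬜🟩🟦🟦🟫🟩🟫
🟫🟩🟫🟫🟫⬜🟩⬜⬛🟫🟫
🟫🟫⬜🟩🟩⬜🟩🟩🟩🔴🟦
🟩🟫⬛🟩🟩🟩🟫🟩🟩🟩🟩
⬜🟫🟩🟦🟩🟩🟩⬛⬜⬜🟩

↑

❓❓❓❓❓❓⬛⬛
❓❓❓❓❓❓⬛⬛
❓❓🟦🟩🟦🟩⬛⬛
🟩🟦🟦🟫🟩🟫⬛⬛
⬜🟩⬜⬛🔴🟫⬛⬛
⬜🟩🟩🟩🟩🟦⬛⬛
🟩🟫🟩🟩🟩🟩⬛⬛
🟩🟩⬛⬜⬜🟩⬛⬛

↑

⬛⬛⬛⬛⬛⬛⬛⬛
❓❓❓❓❓❓⬛⬛
❓❓⬛🟫🟫⬜⬛⬛
❓❓🟦🟩🟦🟩⬛⬛
🟩🟦🟦🟫🔴🟫⬛⬛
⬜🟩⬜⬛🟫🟫⬛⬛
⬜🟩🟩🟩🟩🟦⬛⬛
🟩🟫🟩🟩🟩🟩⬛⬛

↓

❓❓❓❓❓❓⬛⬛
❓❓⬛🟫🟫⬜⬛⬛
❓❓🟦🟩🟦🟩⬛⬛
🟩🟦🟦🟫🟩🟫⬛⬛
⬜🟩⬜⬛🔴🟫⬛⬛
⬜🟩🟩🟩🟩🟦⬛⬛
🟩🟫🟩🟩🟩🟩⬛⬛
🟩🟩⬛⬜⬜🟩⬛⬛

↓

❓❓⬛🟫🟫⬜⬛⬛
❓❓🟦🟩🟦🟩⬛⬛
🟩🟦🟦🟫🟩🟫⬛⬛
⬜🟩⬜⬛🟫🟫⬛⬛
⬜🟩🟩🟩🔴🟦⬛⬛
🟩🟫🟩🟩🟩🟩⬛⬛
🟩🟩⬛⬜⬜🟩⬛⬛
❓❓❓❓❓❓⬛⬛

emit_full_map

🟩🟩🟫🟩🟫❓❓❓❓❓❓
🟩🟦⬜🟫🟫❓❓⬛🟫🟫⬜
⬛🟫🟩⬜⬛❓❓🟦🟩🟦🟩
🟩🟩🟫🟦⬜🟩🟦🟦🟫🟩🟫
🟫🟩🟫🟫🟫⬜🟩⬜⬛🟫🟫
🟫🟫⬜🟩🟩⬜🟩🟩🟩🔴🟦
🟩🟫⬛🟩🟩🟩🟫🟩🟩🟩🟩
⬜🟫🟩🟦🟩🟩🟩⬛⬜⬜🟩


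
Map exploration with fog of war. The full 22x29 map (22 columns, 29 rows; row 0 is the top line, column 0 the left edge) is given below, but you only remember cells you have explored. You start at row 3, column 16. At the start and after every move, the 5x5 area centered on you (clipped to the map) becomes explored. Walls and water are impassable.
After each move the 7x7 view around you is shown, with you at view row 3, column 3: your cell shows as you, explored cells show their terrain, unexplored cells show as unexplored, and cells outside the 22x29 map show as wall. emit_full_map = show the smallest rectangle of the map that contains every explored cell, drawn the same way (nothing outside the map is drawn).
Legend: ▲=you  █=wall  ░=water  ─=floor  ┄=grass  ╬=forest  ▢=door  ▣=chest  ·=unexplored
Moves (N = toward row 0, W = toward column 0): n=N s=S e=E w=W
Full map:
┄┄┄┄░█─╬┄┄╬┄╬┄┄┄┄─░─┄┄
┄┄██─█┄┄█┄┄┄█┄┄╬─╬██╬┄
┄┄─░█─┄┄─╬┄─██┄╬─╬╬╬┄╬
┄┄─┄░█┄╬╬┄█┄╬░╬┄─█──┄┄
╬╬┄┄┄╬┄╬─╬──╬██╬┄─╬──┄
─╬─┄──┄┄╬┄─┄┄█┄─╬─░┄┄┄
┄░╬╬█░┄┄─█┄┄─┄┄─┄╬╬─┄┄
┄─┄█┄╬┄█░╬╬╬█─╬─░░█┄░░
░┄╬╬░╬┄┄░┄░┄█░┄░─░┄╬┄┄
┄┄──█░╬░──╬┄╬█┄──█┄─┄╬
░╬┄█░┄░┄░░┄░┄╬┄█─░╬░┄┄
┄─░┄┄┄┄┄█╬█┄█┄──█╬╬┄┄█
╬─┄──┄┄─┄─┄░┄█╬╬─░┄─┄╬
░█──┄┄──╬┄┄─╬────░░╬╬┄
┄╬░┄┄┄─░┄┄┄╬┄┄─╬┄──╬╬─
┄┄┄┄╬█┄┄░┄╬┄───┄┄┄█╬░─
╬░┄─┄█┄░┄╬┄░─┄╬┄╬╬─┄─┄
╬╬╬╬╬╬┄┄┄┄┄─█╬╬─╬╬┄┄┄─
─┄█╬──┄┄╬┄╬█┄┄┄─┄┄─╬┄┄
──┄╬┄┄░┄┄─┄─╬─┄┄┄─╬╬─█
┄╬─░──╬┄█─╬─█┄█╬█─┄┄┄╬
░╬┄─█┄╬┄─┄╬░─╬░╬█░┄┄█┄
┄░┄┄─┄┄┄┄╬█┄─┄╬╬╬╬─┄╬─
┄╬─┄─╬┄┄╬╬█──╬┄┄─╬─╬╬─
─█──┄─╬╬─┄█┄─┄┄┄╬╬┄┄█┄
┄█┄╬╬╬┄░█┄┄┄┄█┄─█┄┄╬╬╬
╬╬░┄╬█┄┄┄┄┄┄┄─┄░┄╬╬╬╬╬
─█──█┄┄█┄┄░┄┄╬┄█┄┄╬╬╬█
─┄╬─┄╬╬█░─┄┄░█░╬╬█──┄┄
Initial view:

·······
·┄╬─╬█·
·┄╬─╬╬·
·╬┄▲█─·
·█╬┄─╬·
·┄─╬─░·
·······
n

███████
·┄┄┄─░·
·┄╬─╬█·
·┄╬▲╬╬·
·╬┄─█─·
·█╬┄─╬·
·┄─╬─░·

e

███████
┄┄┄─░─·
┄╬─╬██·
┄╬─▲╬╬·
╬┄─█──·
█╬┄─╬─·
┄─╬─░··

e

███████
┄┄─░─┄·
╬─╬██╬·
╬─╬▲╬┄·
┄─█──┄·
╬┄─╬──·
─╬─░···

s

┄┄─░─┄·
╬─╬██╬·
╬─╬╬╬┄·
┄─█▲─┄·
╬┄─╬──·
─╬─░┄┄·
·······

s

╬─╬██╬·
╬─╬╬╬┄·
┄─█──┄·
╬┄─▲──·
─╬─░┄┄·
·┄╬╬─┄·
·······

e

─╬██╬·█
─╬╬╬┄╬█
─█──┄┄█
┄─╬▲─┄█
╬─░┄┄┄█
┄╬╬─┄┄█
······█

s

─╬╬╬┄╬█
─█──┄┄█
┄─╬──┄█
╬─░▲┄┄█
┄╬╬─┄┄█
·░█┄░░█
······█

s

─█──┄┄█
┄─╬──┄█
╬─░┄┄┄█
┄╬╬▲┄┄█
·░█┄░░█
·░┄╬┄┄█
······█

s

┄─╬──┄█
╬─░┄┄┄█
┄╬╬─┄┄█
·░█▲░░█
·░┄╬┄┄█
·█┄─┄╬█
······█

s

╬─░┄┄┄█
┄╬╬─┄┄█
·░█┄░░█
·░┄▲┄┄█
·█┄─┄╬█
·░╬░┄┄█
······█

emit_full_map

┄┄┄─░─┄·
┄╬─╬██╬·
┄╬─╬╬╬┄╬
╬┄─█──┄┄
█╬┄─╬──┄
┄─╬─░┄┄┄
··┄╬╬─┄┄
···░█┄░░
···░┄▲┄┄
···█┄─┄╬
···░╬░┄┄

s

┄╬╬─┄┄█
·░█┄░░█
·░┄╬┄┄█
·█┄▲┄╬█
·░╬░┄┄█
·╬╬┄┄██
······█

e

╬╬─┄┄██
░█┄░░██
░┄╬┄┄██
█┄─▲╬██
░╬░┄┄██
╬╬┄┄███
·····██

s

░█┄░░██
░┄╬┄┄██
█┄─┄╬██
░╬░▲┄██
╬╬┄┄███
·┄─┄╬██
·····██

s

░┄╬┄┄██
█┄─┄╬██
░╬░┄┄██
╬╬┄▲███
·┄─┄╬██
·░╬╬┄██
·····██

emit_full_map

┄┄┄─░─┄·
┄╬─╬██╬·
┄╬─╬╬╬┄╬
╬┄─█──┄┄
█╬┄─╬──┄
┄─╬─░┄┄┄
··┄╬╬─┄┄
···░█┄░░
···░┄╬┄┄
···█┄─┄╬
···░╬░┄┄
···╬╬┄▲█
····┄─┄╬
····░╬╬┄

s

█┄─┄╬██
░╬░┄┄██
╬╬┄┄███
·┄─▲╬██
·░╬╬┄██
·─╬╬─██
·····██

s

░╬░┄┄██
╬╬┄┄███
·┄─┄╬██
·░╬▲┄██
·─╬╬─██
·█╬░─██
·····██

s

╬╬┄┄███
·┄─┄╬██
·░╬╬┄██
·─╬▲─██
·█╬░─██
·─┄─┄██
·····██

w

·╬╬┄┄██
·░┄─┄╬█
·░░╬╬┄█
·──▲╬─█
·┄█╬░─█
·╬─┄─┄█
······█

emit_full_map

┄┄┄─░─┄·
┄╬─╬██╬·
┄╬─╬╬╬┄╬
╬┄─█──┄┄
█╬┄─╬──┄
┄─╬─░┄┄┄
··┄╬╬─┄┄
···░█┄░░
···░┄╬┄┄
···█┄─┄╬
···░╬░┄┄
···╬╬┄┄█
···░┄─┄╬
···░░╬╬┄
···──▲╬─
···┄█╬░─
···╬─┄─┄

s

·░┄─┄╬█
·░░╬╬┄█
·──╬╬─█
·┄█▲░─█
·╬─┄─┄█
·╬┄┄┄─█
······█

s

·░░╬╬┄█
·──╬╬─█
·┄█╬░─█
·╬─▲─┄█
·╬┄┄┄─█
·┄─╬┄┄█
······█

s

·──╬╬─█
·┄█╬░─█
·╬─┄─┄█
·╬┄▲┄─█
·┄─╬┄┄█
·─╬╬─██
······█

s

·┄█╬░─█
·╬─┄─┄█
·╬┄┄┄─█
·┄─▲┄┄█
·─╬╬─██
·─┄┄┄╬█
······█

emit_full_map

┄┄┄─░─┄·
┄╬─╬██╬·
┄╬─╬╬╬┄╬
╬┄─█──┄┄
█╬┄─╬──┄
┄─╬─░┄┄┄
··┄╬╬─┄┄
···░█┄░░
···░┄╬┄┄
···█┄─┄╬
···░╬░┄┄
···╬╬┄┄█
···░┄─┄╬
···░░╬╬┄
···──╬╬─
···┄█╬░─
···╬─┄─┄
···╬┄┄┄─
···┄─▲┄┄
···─╬╬─█
···─┄┄┄╬

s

·╬─┄─┄█
·╬┄┄┄─█
·┄─╬┄┄█
·─╬▲─██
·─┄┄┄╬█
·░┄┄█┄█
······█

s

·╬┄┄┄─█
·┄─╬┄┄█
·─╬╬─██
·─┄▲┄╬█
·░┄┄█┄█
·╬─┄╬─█
······█

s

·┄─╬┄┄█
·─╬╬─██
·─┄┄┄╬█
·░┄▲█┄█
·╬─┄╬─█
·╬─╬╬─█
······█

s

·─╬╬─██
·─┄┄┄╬█
·░┄┄█┄█
·╬─▲╬─█
·╬─╬╬─█
·╬┄┄█┄█
······█

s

·─┄┄┄╬█
·░┄┄█┄█
·╬─┄╬─█
·╬─▲╬─█
·╬┄┄█┄█
·┄┄╬╬╬█
······█

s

·░┄┄█┄█
·╬─┄╬─█
·╬─╬╬─█
·╬┄▲█┄█
·┄┄╬╬╬█
·╬╬╬╬╬█
······█

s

·╬─┄╬─█
·╬─╬╬─█
·╬┄┄█┄█
·┄┄▲╬╬█
·╬╬╬╬╬█
·┄╬╬╬██
······█

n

·░┄┄█┄█
·╬─┄╬─█
·╬─╬╬─█
·╬┄▲█┄█
·┄┄╬╬╬█
·╬╬╬╬╬█
·┄╬╬╬██

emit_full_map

┄┄┄─░─┄·
┄╬─╬██╬·
┄╬─╬╬╬┄╬
╬┄─█──┄┄
█╬┄─╬──┄
┄─╬─░┄┄┄
··┄╬╬─┄┄
···░█┄░░
···░┄╬┄┄
···█┄─┄╬
···░╬░┄┄
···╬╬┄┄█
···░┄─┄╬
···░░╬╬┄
···──╬╬─
···┄█╬░─
···╬─┄─┄
···╬┄┄┄─
···┄─╬┄┄
···─╬╬─█
···─┄┄┄╬
···░┄┄█┄
···╬─┄╬─
···╬─╬╬─
···╬┄▲█┄
···┄┄╬╬╬
···╬╬╬╬╬
···┄╬╬╬█

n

·─┄┄┄╬█
·░┄┄█┄█
·╬─┄╬─█
·╬─▲╬─█
·╬┄┄█┄█
·┄┄╬╬╬█
·╬╬╬╬╬█

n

·─╬╬─██
·─┄┄┄╬█
·░┄┄█┄█
·╬─▲╬─█
·╬─╬╬─█
·╬┄┄█┄█
·┄┄╬╬╬█

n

·┄─╬┄┄█
·─╬╬─██
·─┄┄┄╬█
·░┄▲█┄█
·╬─┄╬─█
·╬─╬╬─█
·╬┄┄█┄█

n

·╬┄┄┄─█
·┄─╬┄┄█
·─╬╬─██
·─┄▲┄╬█
·░┄┄█┄█
·╬─┄╬─█
·╬─╬╬─█

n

·╬─┄─┄█
·╬┄┄┄─█
·┄─╬┄┄█
·─╬▲─██
·─┄┄┄╬█
·░┄┄█┄█
·╬─┄╬─█

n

·┄█╬░─█
·╬─┄─┄█
·╬┄┄┄─█
·┄─▲┄┄█
·─╬╬─██
·─┄┄┄╬█
·░┄┄█┄█

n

·──╬╬─█
·┄█╬░─█
·╬─┄─┄█
·╬┄▲┄─█
·┄─╬┄┄█
·─╬╬─██
·─┄┄┄╬█

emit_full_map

┄┄┄─░─┄·
┄╬─╬██╬·
┄╬─╬╬╬┄╬
╬┄─█──┄┄
█╬┄─╬──┄
┄─╬─░┄┄┄
··┄╬╬─┄┄
···░█┄░░
···░┄╬┄┄
···█┄─┄╬
···░╬░┄┄
···╬╬┄┄█
···░┄─┄╬
···░░╬╬┄
···──╬╬─
···┄█╬░─
···╬─┄─┄
···╬┄▲┄─
···┄─╬┄┄
···─╬╬─█
···─┄┄┄╬
···░┄┄█┄
···╬─┄╬─
···╬─╬╬─
···╬┄┄█┄
···┄┄╬╬╬
···╬╬╬╬╬
···┄╬╬╬█
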